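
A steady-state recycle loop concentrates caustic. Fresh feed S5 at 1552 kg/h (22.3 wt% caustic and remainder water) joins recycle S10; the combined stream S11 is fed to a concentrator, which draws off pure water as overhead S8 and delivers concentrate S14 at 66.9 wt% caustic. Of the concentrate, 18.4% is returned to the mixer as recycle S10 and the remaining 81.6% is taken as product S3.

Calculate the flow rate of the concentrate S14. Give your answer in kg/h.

Overall caustic balance (none leaves overhead): caustic in fresh feed = caustic in product, i.e. 1552×0.223 = (1−0.184)·S14·0.669.
S14 = 346.1/(0.669×0.816) = 633.99 kg/h.

634 kg/h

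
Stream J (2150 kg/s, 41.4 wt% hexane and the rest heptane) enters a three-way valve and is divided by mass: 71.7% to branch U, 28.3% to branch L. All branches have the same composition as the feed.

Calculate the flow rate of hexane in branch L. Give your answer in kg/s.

251.9 kg/s

Branch L total = 0.283×2150 = 608.45 kg/s.
hexane in L = 0.414×608.45 = 251.9 kg/s.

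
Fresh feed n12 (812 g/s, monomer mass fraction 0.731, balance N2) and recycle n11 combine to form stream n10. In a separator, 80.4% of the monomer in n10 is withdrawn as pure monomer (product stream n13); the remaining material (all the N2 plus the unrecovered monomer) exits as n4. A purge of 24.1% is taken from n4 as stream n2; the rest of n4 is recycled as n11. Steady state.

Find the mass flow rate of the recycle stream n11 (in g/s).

791.6 g/s

N2 enters only via n12 and leaves only via the purge: 812×0.269 = 0.241×(N2 in n4), and the separator passes all N2, so N2 in n10 = N2 in n4 = 906.34 g/s.
monomer in n10: m_A = 812×0.731 + (1−0.241)·(1−0.804)·m_A, so m_A = 593.57/0.8512 = 697.31 g/s.
n4 = (1−0.804)×697.31 + 906.34 = 1043 g/s.
Recycle n11 = (1−0.241)×1043 = 791.65 g/s.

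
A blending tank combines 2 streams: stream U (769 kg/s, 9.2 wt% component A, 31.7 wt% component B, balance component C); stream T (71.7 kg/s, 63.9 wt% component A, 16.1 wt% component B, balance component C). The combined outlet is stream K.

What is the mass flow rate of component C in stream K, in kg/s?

component C out = component C in = 769×0.591 + 71.7×0.200 = 468.82 kg/s.

468.8 kg/s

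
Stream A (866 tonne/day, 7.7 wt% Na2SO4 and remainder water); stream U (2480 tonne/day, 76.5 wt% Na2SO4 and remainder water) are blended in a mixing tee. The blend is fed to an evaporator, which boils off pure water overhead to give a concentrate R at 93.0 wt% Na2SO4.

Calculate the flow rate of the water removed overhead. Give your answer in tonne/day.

Na2SO4 entering = 866×0.077 + 2480×0.765 = 1963.9 tonne/day.
All Na2SO4 reports to R, so R = 1963.9/0.930 = 2111.7 tonne/day.
Total feed = 3346 tonne/day; overhead = 3346 − 2111.7 = 1234.3 tonne/day.

1234 tonne/day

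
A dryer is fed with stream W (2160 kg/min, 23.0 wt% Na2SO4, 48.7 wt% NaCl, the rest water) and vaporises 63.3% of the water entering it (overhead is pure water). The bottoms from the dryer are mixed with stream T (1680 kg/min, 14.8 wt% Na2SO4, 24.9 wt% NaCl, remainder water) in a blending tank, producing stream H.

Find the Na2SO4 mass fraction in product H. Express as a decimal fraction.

Vapour removed = 0.633×0.283×2160 = 386.94 kg/min; concentrate = 1773.1 kg/min.
Na2SO4 reaching the mixer = 496.8 (from concentrate) + 1680×0.148 = 745.44 kg/min.
Product flow = 1773.1 + 1680 = 3453.1 kg/min; Na2SO4 fraction = 0.216.

0.216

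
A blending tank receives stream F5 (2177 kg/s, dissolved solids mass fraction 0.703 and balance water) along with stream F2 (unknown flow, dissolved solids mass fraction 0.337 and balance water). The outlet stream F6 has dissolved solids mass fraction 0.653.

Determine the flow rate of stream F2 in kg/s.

Let F2 be the unknown flow. Total out = 2177 + F2.
dissolved solids balance: 1530.4 + 0.337·F2 = 0.653·(2177 + F2)
(0.337 − 0.653)·F2 = 0.653×2177 − 1530.4 = -108.85
F2 = -108.85 / -0.316 = 344.46 kg/s

344.5 kg/s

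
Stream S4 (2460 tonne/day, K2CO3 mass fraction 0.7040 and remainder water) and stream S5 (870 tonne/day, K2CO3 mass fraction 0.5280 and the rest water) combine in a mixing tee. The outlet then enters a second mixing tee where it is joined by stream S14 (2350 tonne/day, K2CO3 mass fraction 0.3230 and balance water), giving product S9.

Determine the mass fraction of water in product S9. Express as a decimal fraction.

0.4806

Overall, product flow = 5680 tonne/day.
water in = 2460×0.296 + 870×0.472 + 2350×0.677 = 2729.8 tonne/day.
water fraction in S9 = 0.4806.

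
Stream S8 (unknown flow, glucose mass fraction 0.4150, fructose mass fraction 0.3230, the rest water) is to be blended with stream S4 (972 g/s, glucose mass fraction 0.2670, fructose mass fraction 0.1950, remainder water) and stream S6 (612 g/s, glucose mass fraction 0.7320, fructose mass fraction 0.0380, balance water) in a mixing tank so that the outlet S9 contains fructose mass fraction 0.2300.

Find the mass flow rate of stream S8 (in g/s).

Let S8 be the unknown flow. Total out = 1584 + S8.
fructose balance: 212.8 + 0.323·S8 = 0.230·(1584 + S8)
(0.323 − 0.230)·S8 = 0.230×1584 − 212.8 = 151.52
S8 = 151.52 / 0.093 = 1629.3 g/s

1629 g/s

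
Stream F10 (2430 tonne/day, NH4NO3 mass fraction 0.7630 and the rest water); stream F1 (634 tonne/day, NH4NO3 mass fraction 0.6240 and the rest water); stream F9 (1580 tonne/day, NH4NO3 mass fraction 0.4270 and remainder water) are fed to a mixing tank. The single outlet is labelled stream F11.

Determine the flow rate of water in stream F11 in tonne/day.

water out = water in = 2430×0.237 + 634×0.376 + 1580×0.573 = 1719.6 tonne/day.

1720 tonne/day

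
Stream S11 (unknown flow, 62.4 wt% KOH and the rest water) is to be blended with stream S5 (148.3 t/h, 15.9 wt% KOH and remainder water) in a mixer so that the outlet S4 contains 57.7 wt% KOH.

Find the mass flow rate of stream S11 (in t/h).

1319 t/h

Let S11 be the unknown flow. Total out = 148.3 + S11.
KOH balance: 23.58 + 0.624·S11 = 0.577·(148.3 + S11)
(0.624 − 0.577)·S11 = 0.577×148.3 − 23.58 = 61.989
S11 = 61.989 / 0.047 = 1318.9 t/h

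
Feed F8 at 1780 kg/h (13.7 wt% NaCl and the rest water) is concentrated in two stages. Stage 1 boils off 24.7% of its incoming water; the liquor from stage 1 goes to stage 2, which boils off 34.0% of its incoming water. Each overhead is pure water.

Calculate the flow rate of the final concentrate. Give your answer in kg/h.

water in feed = 1780×0.863 = 1536.1 kg/h.
After stage 1: water left = (1−0.247)×1536.1 = 1156.7; stream total = 1400.6 kg/h.
After stage 2: water left = (1−0.340)×1156.7 = 763.43; final concentrate = 1007.3 kg/h.

1007 kg/h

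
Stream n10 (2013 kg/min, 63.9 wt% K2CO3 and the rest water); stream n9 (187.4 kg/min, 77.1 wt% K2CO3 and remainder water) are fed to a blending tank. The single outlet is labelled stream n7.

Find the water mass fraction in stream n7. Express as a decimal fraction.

0.350

Total flow out = 2013 + 187.4 = 2200.4 kg/min.
water in = 2013×0.361 + 187.4×0.229 = 769.61 kg/min.
water mass fraction in n7 = 769.61/2200.4 = 0.350.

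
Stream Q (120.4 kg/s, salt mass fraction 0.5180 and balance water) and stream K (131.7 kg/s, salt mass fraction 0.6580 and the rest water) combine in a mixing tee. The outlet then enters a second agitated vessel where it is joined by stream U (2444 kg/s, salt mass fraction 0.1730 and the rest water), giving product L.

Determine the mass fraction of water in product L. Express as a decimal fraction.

0.7879

Overall, product flow = 2696.1 kg/s.
water in = 120.4×0.482 + 131.7×0.342 + 2444×0.827 = 2124.3 kg/s.
water fraction in L = 0.7879.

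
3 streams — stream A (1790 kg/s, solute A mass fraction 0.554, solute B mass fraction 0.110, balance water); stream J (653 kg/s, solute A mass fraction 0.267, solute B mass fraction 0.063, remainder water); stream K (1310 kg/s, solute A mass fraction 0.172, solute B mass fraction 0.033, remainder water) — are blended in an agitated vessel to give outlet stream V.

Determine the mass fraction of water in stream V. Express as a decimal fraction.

Total flow out = 1790 + 653 + 1310 = 3753 kg/s.
water in = 1790×0.336 + 653×0.670 + 1310×0.795 = 2080.4 kg/s.
water mass fraction in V = 2080.4/3753 = 0.554.

0.554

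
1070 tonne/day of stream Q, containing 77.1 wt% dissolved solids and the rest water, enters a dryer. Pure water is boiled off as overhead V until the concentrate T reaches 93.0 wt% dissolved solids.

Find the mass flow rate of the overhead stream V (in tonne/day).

dissolved solids is conserved: 1070×0.771 = 824.97 tonne/day all reports to the concentrate.
Concentrate = 824.97/(target fraction) = 887.06 tonne/day.
Overhead = 1070 − 887.06 = 182.94 tonne/day.

182.9 tonne/day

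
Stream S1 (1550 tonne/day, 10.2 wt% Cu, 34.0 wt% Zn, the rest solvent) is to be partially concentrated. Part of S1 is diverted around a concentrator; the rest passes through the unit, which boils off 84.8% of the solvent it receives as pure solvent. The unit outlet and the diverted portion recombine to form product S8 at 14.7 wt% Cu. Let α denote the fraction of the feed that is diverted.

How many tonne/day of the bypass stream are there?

547.2 tonne/day

All 1550×0.102 = 158.1 tonne/day of Cu reaches S8, so S8 = 158.1/0.147 = 1075.5 tonne/day and vapour = 474.49 tonne/day.
The evaporator receives (1−α)·1550 of feed at 0.558 solvent and removes 0.848 of that solvent:
0.848×0.558×(1−α)×1550 = 474.49
(1−α) = 474.49/733.44 = 0.6469;  α = 0.3531.
Bypass flow = 0.3531×1550 = 547.24 tonne/day.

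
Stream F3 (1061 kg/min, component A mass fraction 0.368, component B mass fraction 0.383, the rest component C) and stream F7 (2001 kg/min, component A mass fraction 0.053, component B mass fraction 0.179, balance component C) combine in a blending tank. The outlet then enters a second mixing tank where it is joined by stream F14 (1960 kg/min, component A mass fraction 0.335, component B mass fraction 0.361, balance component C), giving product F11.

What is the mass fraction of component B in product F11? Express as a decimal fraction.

Overall, product flow = 5022 kg/min.
component B in = 1061×0.383 + 2001×0.179 + 1960×0.361 = 1472.1 kg/min.
component B fraction in F11 = 0.293.

0.293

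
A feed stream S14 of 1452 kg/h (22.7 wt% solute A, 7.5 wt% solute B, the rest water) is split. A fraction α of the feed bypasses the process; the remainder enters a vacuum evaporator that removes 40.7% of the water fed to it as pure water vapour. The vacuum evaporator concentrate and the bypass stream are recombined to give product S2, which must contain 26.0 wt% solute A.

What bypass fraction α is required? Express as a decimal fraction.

0.553

All 1452×0.227 = 329.6 kg/h of solute A reaches S2, so S2 = 329.6/0.260 = 1267.7 kg/h and vapour = 184.29 kg/h.
The evaporator receives (1−α)·1452 of feed at 0.698 water and removes 0.407 of that water:
0.407×0.698×(1−α)×1452 = 184.29
(1−α) = 184.29/412.49 = 0.4468;  α = 0.5532.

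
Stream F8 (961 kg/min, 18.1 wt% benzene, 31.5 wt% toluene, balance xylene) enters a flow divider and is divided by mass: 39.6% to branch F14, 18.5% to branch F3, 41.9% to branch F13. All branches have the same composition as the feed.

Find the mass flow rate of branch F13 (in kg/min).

Branch F13 flow = 0.419×961 = 402.66 kg/min.

402.7 kg/min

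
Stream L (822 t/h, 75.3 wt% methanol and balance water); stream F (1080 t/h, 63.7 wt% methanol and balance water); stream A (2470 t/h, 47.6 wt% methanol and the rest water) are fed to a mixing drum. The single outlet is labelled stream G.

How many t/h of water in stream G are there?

1889 t/h

water out = water in = 822×0.247 + 1080×0.363 + 2470×0.524 = 1889.4 t/h.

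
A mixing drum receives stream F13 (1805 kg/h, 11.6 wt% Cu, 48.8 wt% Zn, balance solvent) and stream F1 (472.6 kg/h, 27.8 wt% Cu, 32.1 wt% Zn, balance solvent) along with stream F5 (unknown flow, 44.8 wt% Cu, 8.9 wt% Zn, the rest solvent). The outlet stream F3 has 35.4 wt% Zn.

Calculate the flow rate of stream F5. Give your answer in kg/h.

Let F5 be the unknown flow. Total out = 2277.6 + F5.
Zn balance: 1032.5 + 0.089·F5 = 0.354·(2277.6 + F5)
(0.089 − 0.354)·F5 = 0.354×2277.6 − 1032.5 = -226.27
F5 = -226.27 / -0.265 = 853.86 kg/h

853.9 kg/h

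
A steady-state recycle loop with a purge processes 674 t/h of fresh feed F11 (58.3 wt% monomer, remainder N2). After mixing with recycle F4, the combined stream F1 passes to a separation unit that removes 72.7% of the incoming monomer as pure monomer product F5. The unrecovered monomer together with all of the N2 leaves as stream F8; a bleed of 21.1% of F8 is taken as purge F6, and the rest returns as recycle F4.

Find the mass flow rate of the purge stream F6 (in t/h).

309.9 t/h

N2 enters only via F11 and leaves only via the purge: 674×0.417 = 0.211×(N2 in F8), and the separation unit passes all N2, so N2 in F1 = N2 in F8 = 1332 t/h.
monomer in F1: m_A = 674×0.583 + (1−0.211)·(1−0.727)·m_A, so m_A = 392.94/0.7846 = 500.82 t/h.
F8 = (1−0.727)×500.82 + 1332 = 1468.8 t/h.
Purge F6 = 0.211×1468.8 = 309.91 t/h.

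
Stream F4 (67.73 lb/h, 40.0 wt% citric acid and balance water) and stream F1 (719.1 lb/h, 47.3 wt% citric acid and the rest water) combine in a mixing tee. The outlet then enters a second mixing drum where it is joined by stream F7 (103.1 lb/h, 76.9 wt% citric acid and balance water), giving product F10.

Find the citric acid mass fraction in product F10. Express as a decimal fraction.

0.502

Overall, product flow = 889.93 lb/h.
citric acid in = 67.73×0.400 + 719.1×0.473 + 103.1×0.769 = 446.51 lb/h.
citric acid fraction in F10 = 0.502.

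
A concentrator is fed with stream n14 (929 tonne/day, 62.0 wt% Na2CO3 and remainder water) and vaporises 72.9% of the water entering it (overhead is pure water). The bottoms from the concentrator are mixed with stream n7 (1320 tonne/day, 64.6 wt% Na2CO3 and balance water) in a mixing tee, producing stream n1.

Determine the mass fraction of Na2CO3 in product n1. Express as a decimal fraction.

Vapour removed = 0.729×0.380×929 = 257.35 tonne/day; concentrate = 671.65 tonne/day.
Na2CO3 reaching the mixer = 575.98 (from concentrate) + 1320×0.646 = 1428.7 tonne/day.
Product flow = 671.65 + 1320 = 1991.6 tonne/day; Na2CO3 fraction = 0.717.

0.717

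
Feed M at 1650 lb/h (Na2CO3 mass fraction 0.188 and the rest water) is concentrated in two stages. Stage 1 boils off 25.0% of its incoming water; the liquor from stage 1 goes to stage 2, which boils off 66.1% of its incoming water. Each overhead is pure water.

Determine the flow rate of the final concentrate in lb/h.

650.8 lb/h

water in feed = 1650×0.812 = 1339.8 lb/h.
After stage 1: water left = (1−0.250)×1339.8 = 1004.9; stream total = 1315 lb/h.
After stage 2: water left = (1−0.661)×1004.9 = 340.64; final concentrate = 650.84 lb/h.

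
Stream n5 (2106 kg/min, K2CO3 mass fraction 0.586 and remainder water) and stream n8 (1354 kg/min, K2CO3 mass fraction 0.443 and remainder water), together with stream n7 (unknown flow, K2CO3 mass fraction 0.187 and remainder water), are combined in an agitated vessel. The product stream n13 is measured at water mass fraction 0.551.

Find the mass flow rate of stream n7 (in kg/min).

Let n7 be the unknown flow. Total out = 3460 + n7.
water balance: 1626.1 + 0.813·n7 = 0.551·(3460 + n7)
(0.813 − 0.551)·n7 = 0.551×3460 − 1626.1 = 280.4
n7 = 280.4 / 0.262 = 1070.2 kg/min

1070 kg/min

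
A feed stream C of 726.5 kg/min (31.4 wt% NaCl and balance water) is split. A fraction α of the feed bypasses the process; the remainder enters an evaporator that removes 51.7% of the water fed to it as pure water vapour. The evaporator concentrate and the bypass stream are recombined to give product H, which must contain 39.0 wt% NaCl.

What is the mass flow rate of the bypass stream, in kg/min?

All 726.5×0.314 = 228.12 kg/min of NaCl reaches H, so H = 228.12/0.390 = 584.93 kg/min and vapour = 141.57 kg/min.
The evaporator receives (1−α)·726.5 of feed at 0.686 water and removes 0.517 of that water:
0.517×0.686×(1−α)×726.5 = 141.57
(1−α) = 141.57/257.66 = 0.5495;  α = 0.4505.
Bypass flow = 0.4505×726.5 = 327.32 kg/min.

327.3 kg/min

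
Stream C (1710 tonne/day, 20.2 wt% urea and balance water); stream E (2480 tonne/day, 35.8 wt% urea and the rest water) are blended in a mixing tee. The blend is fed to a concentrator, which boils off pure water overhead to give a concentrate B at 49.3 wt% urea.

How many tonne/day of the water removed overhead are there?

1688 tonne/day

urea entering = 1710×0.202 + 2480×0.358 = 1233.3 tonne/day.
All urea reports to B, so B = 1233.3/0.493 = 2501.5 tonne/day.
Total feed = 4190 tonne/day; overhead = 4190 − 2501.5 = 1688.5 tonne/day.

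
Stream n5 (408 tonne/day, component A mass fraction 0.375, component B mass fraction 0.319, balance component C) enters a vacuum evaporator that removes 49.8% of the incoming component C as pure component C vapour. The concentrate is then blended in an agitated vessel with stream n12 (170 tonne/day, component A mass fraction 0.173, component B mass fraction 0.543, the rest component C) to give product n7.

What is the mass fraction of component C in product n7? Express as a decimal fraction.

Vapour removed = 0.498×0.306×408 = 62.174 tonne/day; concentrate = 345.83 tonne/day.
component C reaching the mixer = 62.674 (from concentrate) + 170×0.284 = 110.95 tonne/day.
Product flow = 345.83 + 170 = 515.83 tonne/day; component C fraction = 0.215.

0.215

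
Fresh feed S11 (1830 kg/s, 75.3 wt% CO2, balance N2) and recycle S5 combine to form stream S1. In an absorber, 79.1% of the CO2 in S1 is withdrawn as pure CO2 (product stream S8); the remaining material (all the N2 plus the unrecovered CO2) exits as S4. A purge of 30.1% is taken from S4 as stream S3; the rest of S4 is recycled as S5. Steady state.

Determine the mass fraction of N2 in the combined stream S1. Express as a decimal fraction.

N2 enters only via S11 and leaves only via the purge: 1830×0.247 = 0.301×(N2 in S4), and the absorber passes all N2, so N2 in S1 = N2 in S4 = 1501.7 kg/s.
CO2 in S1: m_A = 1830×0.753 + (1−0.301)·(1−0.791)·m_A, so m_A = 1378/0.8539 = 1613.7 kg/s.
S1 = 1613.7 + 1501.7 = 3115.4 kg/s.
N2 fraction in S1 = 1501.7/3115.4 = 0.482.

0.482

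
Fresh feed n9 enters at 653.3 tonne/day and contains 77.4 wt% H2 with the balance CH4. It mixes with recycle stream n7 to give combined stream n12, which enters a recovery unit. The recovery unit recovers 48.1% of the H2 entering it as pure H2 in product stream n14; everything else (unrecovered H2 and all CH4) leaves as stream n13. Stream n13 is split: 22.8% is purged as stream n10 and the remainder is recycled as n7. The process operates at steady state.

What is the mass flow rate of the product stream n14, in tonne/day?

405.8 tonne/day

H2 in n12: m_A = 653.3×0.774 + (1−0.228)·(1−0.481)·m_A, so m_A = 505.65/0.5993 = 843.7 tonne/day.
Product n14 = 0.481×843.7 = 405.82 tonne/day.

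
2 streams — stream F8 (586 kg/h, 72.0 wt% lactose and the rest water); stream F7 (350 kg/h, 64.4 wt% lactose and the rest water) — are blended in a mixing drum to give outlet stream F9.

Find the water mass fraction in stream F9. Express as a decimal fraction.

0.308

Total flow out = 586 + 350 = 936 kg/h.
water in = 586×0.280 + 350×0.356 = 288.68 kg/h.
water mass fraction in F9 = 288.68/936 = 0.308.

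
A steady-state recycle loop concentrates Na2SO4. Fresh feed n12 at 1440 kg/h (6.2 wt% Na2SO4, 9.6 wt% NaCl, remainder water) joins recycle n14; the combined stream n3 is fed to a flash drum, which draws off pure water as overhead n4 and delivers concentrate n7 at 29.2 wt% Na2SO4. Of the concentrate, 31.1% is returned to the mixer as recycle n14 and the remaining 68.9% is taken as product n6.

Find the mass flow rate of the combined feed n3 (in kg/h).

1578 kg/h

Overall Na2SO4 balance (none leaves overhead): Na2SO4 in fresh feed = Na2SO4 in product, i.e. 1440×0.062 = (1−0.311)·n7·0.292.
n7 = 89.28/(0.292×0.689) = 443.76 kg/h.
Recycle n14 = 0.311×443.76 = 138.01 kg/h.
Combined feed n3 = 1440 + 138.01 = 1578 kg/h.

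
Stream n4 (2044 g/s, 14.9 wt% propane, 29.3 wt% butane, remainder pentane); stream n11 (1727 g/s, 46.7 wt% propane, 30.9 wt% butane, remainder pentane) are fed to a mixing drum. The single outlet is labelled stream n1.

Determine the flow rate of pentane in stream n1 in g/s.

1527 g/s

pentane out = pentane in = 2044×0.558 + 1727×0.224 = 1527.4 g/s.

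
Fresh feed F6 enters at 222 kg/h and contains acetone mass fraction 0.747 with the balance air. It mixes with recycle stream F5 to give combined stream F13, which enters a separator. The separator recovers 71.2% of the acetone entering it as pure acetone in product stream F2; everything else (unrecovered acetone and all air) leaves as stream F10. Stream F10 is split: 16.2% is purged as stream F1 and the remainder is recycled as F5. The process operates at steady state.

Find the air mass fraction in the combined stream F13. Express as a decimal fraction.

air enters only via F6 and leaves only via the purge: 222×0.253 = 0.162×(air in F10), and the separator passes all air, so air in F13 = air in F10 = 346.7 kg/h.
acetone in F13: m_A = 222×0.747 + (1−0.162)·(1−0.712)·m_A, so m_A = 165.83/0.7587 = 218.59 kg/h.
F13 = 218.59 + 346.7 = 565.29 kg/h.
air fraction in F13 = 346.7/565.29 = 0.613.

0.613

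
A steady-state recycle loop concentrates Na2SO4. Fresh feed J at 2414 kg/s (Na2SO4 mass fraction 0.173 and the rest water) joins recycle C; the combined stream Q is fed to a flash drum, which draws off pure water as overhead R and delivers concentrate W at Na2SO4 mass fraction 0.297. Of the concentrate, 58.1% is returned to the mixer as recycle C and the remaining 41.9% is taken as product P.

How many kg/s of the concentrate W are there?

Overall Na2SO4 balance (none leaves overhead): Na2SO4 in fresh feed = Na2SO4 in product, i.e. 2414×0.173 = (1−0.581)·W·0.297.
W = 417.62/(0.297×0.419) = 3355.9 kg/s.

3356 kg/s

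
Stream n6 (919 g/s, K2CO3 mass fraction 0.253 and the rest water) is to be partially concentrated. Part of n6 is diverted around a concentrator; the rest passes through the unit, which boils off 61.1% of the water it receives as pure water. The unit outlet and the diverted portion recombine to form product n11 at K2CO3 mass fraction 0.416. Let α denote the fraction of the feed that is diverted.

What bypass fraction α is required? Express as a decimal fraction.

0.142

All 919×0.253 = 232.51 g/s of K2CO3 reaches n11, so n11 = 232.51/0.416 = 558.91 g/s and vapour = 360.09 g/s.
The evaporator receives (1−α)·919 of feed at 0.747 water and removes 0.611 of that water:
0.611×0.747×(1−α)×919 = 360.09
(1−α) = 360.09/419.45 = 0.8585;  α = 0.1415.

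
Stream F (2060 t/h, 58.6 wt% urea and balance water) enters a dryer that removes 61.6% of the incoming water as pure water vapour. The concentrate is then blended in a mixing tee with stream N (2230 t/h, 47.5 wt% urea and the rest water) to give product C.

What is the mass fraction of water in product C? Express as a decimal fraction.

Vapour removed = 0.616×0.414×2060 = 525.35 t/h; concentrate = 1534.7 t/h.
water reaching the mixer = 327.49 (from concentrate) + 2230×0.525 = 1498.2 t/h.
Product flow = 1534.7 + 2230 = 3764.7 t/h; water fraction = 0.398.

0.398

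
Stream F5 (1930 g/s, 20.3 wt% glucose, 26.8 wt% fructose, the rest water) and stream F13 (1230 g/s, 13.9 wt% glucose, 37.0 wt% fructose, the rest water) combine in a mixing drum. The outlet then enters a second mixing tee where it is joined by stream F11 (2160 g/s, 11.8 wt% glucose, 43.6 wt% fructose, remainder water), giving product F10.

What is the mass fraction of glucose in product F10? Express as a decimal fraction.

0.154

Overall, product flow = 5320 g/s.
glucose in = 1930×0.203 + 1230×0.139 + 2160×0.118 = 817.64 g/s.
glucose fraction in F10 = 0.154.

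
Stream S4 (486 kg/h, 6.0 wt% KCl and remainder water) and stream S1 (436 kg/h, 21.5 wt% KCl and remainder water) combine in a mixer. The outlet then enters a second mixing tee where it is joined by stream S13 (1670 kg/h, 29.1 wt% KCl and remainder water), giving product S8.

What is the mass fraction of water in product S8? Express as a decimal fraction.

0.765

Overall, product flow = 2592 kg/h.
water in = 486×0.940 + 436×0.785 + 1670×0.709 = 1983.1 kg/h.
water fraction in S8 = 0.765.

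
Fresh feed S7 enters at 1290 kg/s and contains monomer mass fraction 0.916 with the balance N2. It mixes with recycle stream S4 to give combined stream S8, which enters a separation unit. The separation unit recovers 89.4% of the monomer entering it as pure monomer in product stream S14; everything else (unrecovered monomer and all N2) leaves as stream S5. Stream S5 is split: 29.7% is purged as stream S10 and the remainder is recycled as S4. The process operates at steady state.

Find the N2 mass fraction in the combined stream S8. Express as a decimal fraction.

0.222

N2 enters only via S7 and leaves only via the purge: 1290×0.084 = 0.297×(N2 in S5), and the separation unit passes all N2, so N2 in S8 = N2 in S5 = 364.85 kg/s.
monomer in S8: m_A = 1290×0.916 + (1−0.297)·(1−0.894)·m_A, so m_A = 1181.6/0.9255 = 1276.8 kg/s.
S8 = 1276.8 + 364.85 = 1641.6 kg/s.
N2 fraction in S8 = 364.85/1641.6 = 0.222.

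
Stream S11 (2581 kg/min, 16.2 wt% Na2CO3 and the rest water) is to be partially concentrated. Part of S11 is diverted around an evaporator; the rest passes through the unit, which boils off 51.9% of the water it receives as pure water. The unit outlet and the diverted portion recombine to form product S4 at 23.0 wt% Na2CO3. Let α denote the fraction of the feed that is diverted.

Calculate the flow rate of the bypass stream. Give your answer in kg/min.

All 2581×0.162 = 418.12 kg/min of Na2CO3 reaches S4, so S4 = 418.12/0.230 = 1817.9 kg/min and vapour = 763.08 kg/min.
The evaporator receives (1−α)·2581 of feed at 0.838 water and removes 0.519 of that water:
0.519×0.838×(1−α)×2581 = 763.08
(1−α) = 763.08/1122.5 = 0.6798;  α = 0.3202.
Bypass flow = 0.3202×2581 = 826.48 kg/min.

826.5 kg/min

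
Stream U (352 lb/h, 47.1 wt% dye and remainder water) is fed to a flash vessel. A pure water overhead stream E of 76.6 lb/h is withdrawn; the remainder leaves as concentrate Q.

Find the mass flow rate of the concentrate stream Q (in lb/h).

275.4 lb/h

Concentrate = 352 − 76.6 = 275.4 lb/h.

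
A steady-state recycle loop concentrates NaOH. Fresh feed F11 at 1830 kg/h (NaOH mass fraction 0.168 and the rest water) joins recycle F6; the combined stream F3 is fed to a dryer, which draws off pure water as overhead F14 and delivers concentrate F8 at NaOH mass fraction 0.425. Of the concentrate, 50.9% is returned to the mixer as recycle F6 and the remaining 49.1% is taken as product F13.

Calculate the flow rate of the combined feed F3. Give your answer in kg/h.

Overall NaOH balance (none leaves overhead): NaOH in fresh feed = NaOH in product, i.e. 1830×0.168 = (1−0.509)·F8·0.425.
F8 = 307.44/(0.425×0.491) = 1473.3 kg/h.
Recycle F6 = 0.509×1473.3 = 749.91 kg/h.
Combined feed F3 = 1830 + 749.91 = 2579.9 kg/h.

2580 kg/h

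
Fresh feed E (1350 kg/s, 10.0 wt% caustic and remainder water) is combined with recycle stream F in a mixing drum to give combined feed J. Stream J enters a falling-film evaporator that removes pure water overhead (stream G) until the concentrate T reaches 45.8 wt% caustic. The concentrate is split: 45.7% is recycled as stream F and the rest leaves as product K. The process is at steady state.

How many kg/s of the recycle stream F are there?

248.1 kg/s

Overall caustic balance (none leaves overhead): caustic in fresh feed = caustic in product, i.e. 1350×0.100 = (1−0.457)·T·0.458.
T = 135/(0.458×0.543) = 542.84 kg/s.
Recycle F = 0.457×542.84 = 248.08 kg/s.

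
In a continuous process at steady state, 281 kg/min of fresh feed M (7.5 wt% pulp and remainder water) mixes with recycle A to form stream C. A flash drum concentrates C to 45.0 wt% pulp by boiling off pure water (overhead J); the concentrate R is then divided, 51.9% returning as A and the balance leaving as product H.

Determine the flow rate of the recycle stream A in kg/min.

Overall pulp balance (none leaves overhead): pulp in fresh feed = pulp in product, i.e. 281×0.075 = (1−0.519)·R·0.450.
R = 21.075/(0.450×0.481) = 97.367 kg/min.
Recycle A = 0.519×97.367 = 50.533 kg/min.

50.53 kg/min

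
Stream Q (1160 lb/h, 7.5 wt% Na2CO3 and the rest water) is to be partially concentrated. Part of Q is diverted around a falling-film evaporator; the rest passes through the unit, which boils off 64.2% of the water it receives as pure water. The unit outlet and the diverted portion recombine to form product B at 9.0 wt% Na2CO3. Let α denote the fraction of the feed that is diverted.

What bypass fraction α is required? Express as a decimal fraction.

All 1160×0.075 = 87 lb/h of Na2CO3 reaches B, so B = 87/0.090 = 966.67 lb/h and vapour = 193.33 lb/h.
The evaporator receives (1−α)·1160 of feed at 0.925 water and removes 0.642 of that water:
0.642×0.925×(1−α)×1160 = 193.33
(1−α) = 193.33/688.87 = 0.2807;  α = 0.7193.

0.719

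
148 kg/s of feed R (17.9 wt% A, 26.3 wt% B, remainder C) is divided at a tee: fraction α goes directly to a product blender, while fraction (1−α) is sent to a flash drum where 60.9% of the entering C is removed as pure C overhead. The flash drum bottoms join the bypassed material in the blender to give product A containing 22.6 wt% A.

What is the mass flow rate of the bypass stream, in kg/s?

57.43 kg/s

All 148×0.179 = 26.492 kg/s of A reaches A, so A = 26.492/0.226 = 117.22 kg/s and vapour = 30.779 kg/s.
The evaporator receives (1−α)·148 of feed at 0.558 C and removes 0.609 of that C:
0.609×0.558×(1−α)×148 = 30.779
(1−α) = 30.779/50.294 = 0.6120;  α = 0.3880.
Bypass flow = 0.3880×148 = 57.427 kg/s.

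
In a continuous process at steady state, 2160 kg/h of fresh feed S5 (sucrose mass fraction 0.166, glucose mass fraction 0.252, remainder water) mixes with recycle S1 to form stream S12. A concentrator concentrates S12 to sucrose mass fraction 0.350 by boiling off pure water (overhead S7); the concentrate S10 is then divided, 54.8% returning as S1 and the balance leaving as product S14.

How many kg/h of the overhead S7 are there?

Overall sucrose balance (none leaves overhead): sucrose in fresh feed = sucrose in product, i.e. 2160×0.166 = (1−0.548)·S10·0.350.
S10 = 358.56/(0.350×0.452) = 2266.5 kg/h.
Recycle S1 = 0.548×2266.5 = 1242 kg/h.
Combined feed S12 = 2160 + 1242 = 3402 kg/h.
Overhead S7 = S12 − S10 = 3402 − 2266.5 = 1135.5 kg/h.

1136 kg/h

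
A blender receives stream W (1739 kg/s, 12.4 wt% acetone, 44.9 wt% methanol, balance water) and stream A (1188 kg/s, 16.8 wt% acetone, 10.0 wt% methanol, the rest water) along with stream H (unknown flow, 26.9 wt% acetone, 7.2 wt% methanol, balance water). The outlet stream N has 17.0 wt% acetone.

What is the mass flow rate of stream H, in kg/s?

Let H be the unknown flow. Total out = 2927 + H.
acetone balance: 415.22 + 0.269·H = 0.170·(2927 + H)
(0.269 − 0.170)·H = 0.170×2927 − 415.22 = 82.37
H = 82.37 / 0.099 = 832.02 kg/s

832 kg/s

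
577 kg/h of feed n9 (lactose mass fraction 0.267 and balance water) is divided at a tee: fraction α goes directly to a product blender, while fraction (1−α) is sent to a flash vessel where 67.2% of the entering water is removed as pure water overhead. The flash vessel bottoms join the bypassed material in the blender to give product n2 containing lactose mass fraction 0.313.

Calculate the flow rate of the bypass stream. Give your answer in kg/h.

All 577×0.267 = 154.06 kg/h of lactose reaches n2, so n2 = 154.06/0.313 = 492.2 kg/h and vapour = 84.799 kg/h.
The evaporator receives (1−α)·577 of feed at 0.733 water and removes 0.672 of that water:
0.672×0.733×(1−α)×577 = 84.799
(1−α) = 84.799/284.22 = 0.2984;  α = 0.7016.
Bypass flow = 0.7016×577 = 404.85 kg/h.

404.8 kg/h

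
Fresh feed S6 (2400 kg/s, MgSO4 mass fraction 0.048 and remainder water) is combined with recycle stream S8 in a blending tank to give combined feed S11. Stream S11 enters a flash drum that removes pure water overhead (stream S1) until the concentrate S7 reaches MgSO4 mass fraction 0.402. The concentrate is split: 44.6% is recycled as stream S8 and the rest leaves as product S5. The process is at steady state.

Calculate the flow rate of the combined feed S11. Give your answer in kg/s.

Overall MgSO4 balance (none leaves overhead): MgSO4 in fresh feed = MgSO4 in product, i.e. 2400×0.048 = (1−0.446)·S7·0.402.
S7 = 115.2/(0.402×0.554) = 517.27 kg/s.
Recycle S8 = 0.446×517.27 = 230.7 kg/s.
Combined feed S11 = 2400 + 230.7 = 2630.7 kg/s.

2631 kg/s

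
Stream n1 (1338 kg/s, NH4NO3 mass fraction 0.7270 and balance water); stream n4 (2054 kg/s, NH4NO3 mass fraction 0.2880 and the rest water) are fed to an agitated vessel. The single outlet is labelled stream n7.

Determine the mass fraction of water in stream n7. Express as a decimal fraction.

0.5388

Total flow out = 1338 + 2054 = 3392 kg/s.
water in = 1338×0.273 + 2054×0.712 = 1827.7 kg/s.
water mass fraction in n7 = 1827.7/3392 = 0.5388.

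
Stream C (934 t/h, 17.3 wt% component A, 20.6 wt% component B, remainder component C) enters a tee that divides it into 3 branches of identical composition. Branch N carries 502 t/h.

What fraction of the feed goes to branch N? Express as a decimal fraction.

Fraction to N = 502/934 = 0.5375.

0.537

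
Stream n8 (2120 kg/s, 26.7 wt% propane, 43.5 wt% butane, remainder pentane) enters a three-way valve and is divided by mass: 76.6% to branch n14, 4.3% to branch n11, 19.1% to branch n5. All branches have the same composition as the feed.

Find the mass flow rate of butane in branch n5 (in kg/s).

176.1 kg/s

Branch n5 total = 0.191×2120 = 404.92 kg/s.
butane in n5 = 0.435×404.92 = 176.14 kg/s.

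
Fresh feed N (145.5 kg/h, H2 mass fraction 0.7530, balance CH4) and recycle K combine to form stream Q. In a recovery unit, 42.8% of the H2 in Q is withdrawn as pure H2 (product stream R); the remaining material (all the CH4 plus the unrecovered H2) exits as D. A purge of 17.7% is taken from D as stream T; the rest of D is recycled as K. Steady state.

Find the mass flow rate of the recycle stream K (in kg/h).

CH4 enters only via N and leaves only via the purge: 145.5×0.247 = 0.177×(CH4 in D), and the recovery unit passes all CH4, so CH4 in Q = CH4 in D = 203.04 kg/h.
H2 in Q: m_A = 145.5×0.753 + (1−0.177)·(1−0.428)·m_A, so m_A = 109.56/0.5292 = 207.02 kg/h.
D = (1−0.428)×207.02 + 203.04 = 321.46 kg/h.
Recycle K = (1−0.177)×321.46 = 264.56 kg/h.

264.6 kg/h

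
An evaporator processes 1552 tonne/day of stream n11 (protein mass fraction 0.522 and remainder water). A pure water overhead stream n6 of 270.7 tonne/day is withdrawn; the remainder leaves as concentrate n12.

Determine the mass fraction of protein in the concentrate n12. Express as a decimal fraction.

0.632

protein is not removed: 1552×0.522 = 810.14 tonne/day of protein enters n12.
Concentrate = 1552 − 270.7 = 1281.3 tonne/day.
Mass fraction = 810.14/1281.3 = 0.632.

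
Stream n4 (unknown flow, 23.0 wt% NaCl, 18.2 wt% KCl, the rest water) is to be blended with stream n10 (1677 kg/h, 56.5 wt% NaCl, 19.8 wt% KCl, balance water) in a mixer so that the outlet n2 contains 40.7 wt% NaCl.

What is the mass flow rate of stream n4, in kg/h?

Let n4 be the unknown flow. Total out = 1677 + n4.
NaCl balance: 947.5 + 0.230·n4 = 0.407·(1677 + n4)
(0.230 − 0.407)·n4 = 0.407×1677 − 947.5 = -264.97
n4 = -264.97 / -0.177 = 1497 kg/h

1497 kg/h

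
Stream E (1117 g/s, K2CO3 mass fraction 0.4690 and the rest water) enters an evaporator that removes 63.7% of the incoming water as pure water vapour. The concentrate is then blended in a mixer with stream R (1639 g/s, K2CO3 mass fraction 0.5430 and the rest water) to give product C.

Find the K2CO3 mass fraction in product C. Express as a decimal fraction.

0.5945

Vapour removed = 0.637×0.531×1117 = 377.82 g/s; concentrate = 739.18 g/s.
K2CO3 reaching the mixer = 523.87 (from concentrate) + 1639×0.543 = 1413.8 g/s.
Product flow = 739.18 + 1639 = 2378.2 g/s; K2CO3 fraction = 0.5945.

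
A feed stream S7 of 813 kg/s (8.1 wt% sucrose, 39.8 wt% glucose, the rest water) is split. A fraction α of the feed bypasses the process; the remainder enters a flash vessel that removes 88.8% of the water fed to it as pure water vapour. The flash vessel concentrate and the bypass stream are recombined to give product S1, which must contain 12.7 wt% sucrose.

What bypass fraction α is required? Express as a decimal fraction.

All 813×0.081 = 65.853 kg/s of sucrose reaches S1, so S1 = 65.853/0.127 = 518.53 kg/s and vapour = 294.47 kg/s.
The evaporator receives (1−α)·813 of feed at 0.521 water and removes 0.888 of that water:
0.888×0.521×(1−α)×813 = 294.47
(1−α) = 294.47/376.13 = 0.7829;  α = 0.2171.

0.217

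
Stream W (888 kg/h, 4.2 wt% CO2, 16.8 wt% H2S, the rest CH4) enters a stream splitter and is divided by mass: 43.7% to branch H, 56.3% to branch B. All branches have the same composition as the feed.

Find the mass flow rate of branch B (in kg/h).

Branch B flow = 0.563×888 = 499.94 kg/h.

499.9 kg/h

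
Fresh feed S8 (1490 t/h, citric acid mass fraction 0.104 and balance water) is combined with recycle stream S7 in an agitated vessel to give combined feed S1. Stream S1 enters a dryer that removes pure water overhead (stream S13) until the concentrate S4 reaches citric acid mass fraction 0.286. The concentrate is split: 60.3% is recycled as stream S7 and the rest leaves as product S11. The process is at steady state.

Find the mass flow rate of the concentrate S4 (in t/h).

1365 t/h

Overall citric acid balance (none leaves overhead): citric acid in fresh feed = citric acid in product, i.e. 1490×0.104 = (1−0.603)·S4·0.286.
S4 = 154.96/(0.286×0.397) = 1364.8 t/h.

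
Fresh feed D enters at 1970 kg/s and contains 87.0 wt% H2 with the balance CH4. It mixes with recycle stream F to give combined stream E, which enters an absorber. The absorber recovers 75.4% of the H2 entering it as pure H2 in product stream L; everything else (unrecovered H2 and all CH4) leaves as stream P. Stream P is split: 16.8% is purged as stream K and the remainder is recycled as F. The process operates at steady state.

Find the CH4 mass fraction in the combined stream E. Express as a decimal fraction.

0.414

CH4 enters only via D and leaves only via the purge: 1970×0.130 = 0.168×(CH4 in P), and the absorber passes all CH4, so CH4 in E = CH4 in P = 1524.4 kg/s.
H2 in E: m_A = 1970×0.870 + (1−0.168)·(1−0.754)·m_A, so m_A = 1713.9/0.7953 = 2155 kg/s.
E = 2155 + 1524.4 = 3679.4 kg/s.
CH4 fraction in E = 1524.4/3679.4 = 0.414.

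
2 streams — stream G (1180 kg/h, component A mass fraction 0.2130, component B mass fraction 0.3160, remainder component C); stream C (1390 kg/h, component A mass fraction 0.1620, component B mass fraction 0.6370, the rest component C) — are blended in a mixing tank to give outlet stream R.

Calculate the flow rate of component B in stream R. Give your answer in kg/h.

1258 kg/h

component B out = component B in = 1180×0.316 + 1390×0.637 = 1258.3 kg/h.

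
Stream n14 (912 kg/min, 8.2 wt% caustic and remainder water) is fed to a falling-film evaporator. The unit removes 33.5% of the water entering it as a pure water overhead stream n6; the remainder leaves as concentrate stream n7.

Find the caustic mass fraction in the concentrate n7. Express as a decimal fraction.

caustic is not removed: 912×0.082 = 74.784 kg/min of caustic enters n7.
water entering = 912×0.918 = 837.22 kg/min; overhead removed = 0.335×837.22 = 280.47 kg/min.
Concentrate = 912 − 280.47 = 631.53 kg/min.
Mass fraction = 74.784/631.53 = 0.118.

0.118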